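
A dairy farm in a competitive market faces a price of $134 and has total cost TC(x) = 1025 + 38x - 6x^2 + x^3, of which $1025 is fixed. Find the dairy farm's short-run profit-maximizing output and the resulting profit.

Profit = -$385 at x = 8

AVC = 38 - 6x + x^2; min AVC = $29 at x = 3. Since P = $134 ≥ min AVC, the firm produces.
MC = 38 - 12x + 3x^2. Setting P = MC and taking the root on the rising branch gives x* = 8.
TR = 134·8 = 1072. TC = 1025 + 432 = 1457. Profit = 1072 − 1457 = -$385.
By producing, the firm covers all variable cost plus $640 of fixed cost; shutting down would lose the full $1025.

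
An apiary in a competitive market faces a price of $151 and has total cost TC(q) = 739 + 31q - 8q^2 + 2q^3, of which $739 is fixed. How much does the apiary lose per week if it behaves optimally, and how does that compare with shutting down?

AVC = 31 - 8q + 2q^2 has its minimum $23 at q = 2; price $151 clears that bar, so the firm operates.
With MC = 31 - 16q + 6q^2, P = MC on the upward-sloping part at q* = 6.
TR = 151·6 = 906. TC = 739 + 330 = 1069. Profit = 906 − 1069 = -$163.
Shutting down would mean losing the fixed cost of $739, so operating at a loss of $163 is better by $576.

Profit = -$163 at q = 6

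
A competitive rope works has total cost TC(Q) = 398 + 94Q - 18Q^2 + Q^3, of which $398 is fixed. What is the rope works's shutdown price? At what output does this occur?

$13 per unit, at Q = 9

Short-run supply begins at min AVC. From VC = 94Q - 18Q^2 + Q^3, AVC = 94 - 18Q + Q^2.
At the minimum of AVC, MC = AVC. MC = 94 - 36Q + 3Q^2; setting MC = AVC gives 2Q^2 - 18Q = 0, so Q = 9. min AVC = 13.
For P < $13 the firm produces nothing.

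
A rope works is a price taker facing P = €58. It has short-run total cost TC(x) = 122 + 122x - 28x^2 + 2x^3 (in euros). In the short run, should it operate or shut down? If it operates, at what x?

Variable cost is VC = 122x - 28x^2 + 2x^3, so AVC = VC/x = 122 - 28x + 2x^2 and MC = dTC/dx = 122 - 56x + 6x^2.
The AVC parabola has its vertex at x = 28/4 = 7, where AVC = 122 - 28·7 + 2·7^2 = €24.
P = €58 exceeds min AVC = €24, so the firm stays open.
P = MC gives 64 - 56x + 6x^2 = 0, with roots 4/3 and 8. Take the larger (rising MC): x* = 8.
Check: AVC at x = 8 is €26 ≤ P, so revenue covers variable cost.
Profit = P·x − TC = 58·8 − 330 = €134.

Produce at x = 8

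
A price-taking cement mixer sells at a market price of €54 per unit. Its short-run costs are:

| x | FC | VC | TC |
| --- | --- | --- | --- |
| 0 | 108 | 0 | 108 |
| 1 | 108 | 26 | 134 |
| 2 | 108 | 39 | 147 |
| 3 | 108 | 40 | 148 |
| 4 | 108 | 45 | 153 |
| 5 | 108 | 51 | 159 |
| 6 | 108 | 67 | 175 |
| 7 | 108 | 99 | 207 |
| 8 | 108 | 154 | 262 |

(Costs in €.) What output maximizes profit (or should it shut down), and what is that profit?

x = 7; profit = €171

Tabulate TR − TC: x=0: -108; x=1: -80; x=2: -39; x=3: 14; x=4: 63; x=5: 111; x=6: 149; x=7: 171; x=8: 170.
Profit is maximized at x = 7. AVC there is 99/7 = €14.14 ≤ P, so producing beats shutting down (which would give -€108).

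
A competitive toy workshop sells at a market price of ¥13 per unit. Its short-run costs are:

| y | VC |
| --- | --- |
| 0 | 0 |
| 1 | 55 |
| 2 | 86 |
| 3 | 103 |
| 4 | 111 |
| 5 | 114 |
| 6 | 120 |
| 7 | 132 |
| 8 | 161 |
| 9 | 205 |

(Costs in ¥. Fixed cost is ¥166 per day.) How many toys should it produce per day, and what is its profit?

y = 0 (shut down); profit = -¥166

Compute π = P·y − TC at each output: y=0: -166; y=1: -208; y=2: -226; y=3: -230; y=4: -225; y=5: -215; y=6: -208; y=7: -207; y=8: -223; y=9: -254.
Profit is highest at y = 0. Equivalently, the lowest AVC in the table is 132/7 ≈ ¥18.86 at y = 7, and P = ¥13 falls below it — price never covers variable cost, so the firm shuts down and loses only its fixed cost.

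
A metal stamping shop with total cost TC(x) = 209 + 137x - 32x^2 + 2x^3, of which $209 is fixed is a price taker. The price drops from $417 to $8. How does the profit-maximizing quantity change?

AVC = 137 - 32x + 2x^2, minimized at x = 8 where min AVC = $9. MC = 137 - 64x + 6x^2.
With P = $417 above the shutdown price, P = MC gives x = 14.
At P = $8 < min AVC = $9, price no longer covers variable cost at any output, so the firm shuts down: x = 0.

Output falls from 14 to 0 (the firm shuts down)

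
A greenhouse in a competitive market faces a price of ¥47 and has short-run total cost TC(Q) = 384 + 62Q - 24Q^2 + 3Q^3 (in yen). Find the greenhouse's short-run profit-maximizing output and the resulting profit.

AVC = 62 - 24Q + 3Q^2 has its minimum ¥14 at Q = 4; price ¥47 clears that bar, so the firm operates.
With MC = 62 - 48Q + 9Q^2, P = MC on the upward-sloping part at Q* = 5.
TR = 47·5 = 235. TC = 384 + 85 = 469. Profit = 235 − 469 = -¥234.
By producing, the firm covers all variable cost plus ¥150 of fixed cost; shutting down would lose the full ¥384.

Profit = -¥234 at Q = 5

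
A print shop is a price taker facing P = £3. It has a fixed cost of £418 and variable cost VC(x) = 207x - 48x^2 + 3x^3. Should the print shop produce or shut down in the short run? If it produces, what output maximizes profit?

Variable cost is VC = 207x - 48x^2 + 3x^3, so AVC = VC/x = 207 - 48x + 3x^2 and MC = dTC/dx = 207 - 96x + 9x^2.
AVC is minimized where dAVC/dx = -48 + 6x = 0, at x = 8; min AVC = 207 - 48·8 + 3·8^2 = £15.
Since P = £3 < min AVC = £15, price fails to cover variable cost at any output.
The firm minimizes its loss by shutting down and losing only its fixed cost of £418.

Shut down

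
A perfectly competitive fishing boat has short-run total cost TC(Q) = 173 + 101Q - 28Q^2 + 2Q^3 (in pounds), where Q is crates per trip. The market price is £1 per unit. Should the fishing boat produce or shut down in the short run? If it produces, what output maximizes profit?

Shut down

From TC, MC = TC'(Q) = 101 - 56Q + 6Q^2 and AVC = VC/Q = 101 - 28Q + 2Q^2.
AVC hits its minimum where MC = AVC, at Q = 7, giving min AVC = 101 - 28·7 + 2·7^2 = £3.
P = £1 lies below min AVC = £3; no output level covers variable cost.
The firm minimizes its loss by shutting down and losing only its fixed cost of £173.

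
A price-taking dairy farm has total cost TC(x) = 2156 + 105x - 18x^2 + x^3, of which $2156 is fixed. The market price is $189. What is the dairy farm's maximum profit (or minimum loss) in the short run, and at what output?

Profit = -$196 at x = 14

AVC = 105 - 18x + x^2; min AVC = $24 at x = 9. Since P = $189 ≥ min AVC, the firm produces.
With MC = 105 - 36x + 3x^2, P = MC on the upward-sloping part at x* = 14.
TR = 189·14 = 2646. TC = 2156 + 686 = 2842. Profit = 2646 − 2842 = -$196.
That loss of $196 beats the $2156 the firm would lose by shutting down; producing recovers $1960 of fixed cost.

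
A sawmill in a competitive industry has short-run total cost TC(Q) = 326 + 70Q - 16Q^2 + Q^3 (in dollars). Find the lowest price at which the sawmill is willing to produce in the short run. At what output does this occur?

The firm shuts down when price falls below the minimum of average variable cost. AVC = VC/Q = 70 - 16Q + Q^2.
dAVC/dQ = -16 + 2Q = 0 gives Q = 8. min AVC = 70 - 16·8 + 8^2 = 6.
For P < $6 the firm produces nothing.

$6 per unit, at Q = 8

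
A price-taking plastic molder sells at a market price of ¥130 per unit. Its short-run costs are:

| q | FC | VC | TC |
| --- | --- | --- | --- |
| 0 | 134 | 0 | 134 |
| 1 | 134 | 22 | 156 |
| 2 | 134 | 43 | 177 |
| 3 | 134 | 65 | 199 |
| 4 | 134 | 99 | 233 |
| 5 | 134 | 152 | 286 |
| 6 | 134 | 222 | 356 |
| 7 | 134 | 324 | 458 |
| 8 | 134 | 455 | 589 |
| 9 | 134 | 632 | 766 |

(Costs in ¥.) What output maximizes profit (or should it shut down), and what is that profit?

Tabulate TR − TC: q=0: -134; q=1: -26; q=2: 83; q=3: 191; q=4: 287; q=5: 364; q=6: 424; q=7: 452; q=8: 451; q=9: 404.
Profit is maximized at q = 7. AVC there is 324/7 = ¥46.29 ≤ P, so producing beats shutting down (which would give -¥134).

q = 7; profit = ¥452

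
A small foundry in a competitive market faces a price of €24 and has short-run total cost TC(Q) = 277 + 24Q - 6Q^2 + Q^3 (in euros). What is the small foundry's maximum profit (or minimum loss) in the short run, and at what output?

Profit = -€245 at Q = 4

AVC = 24 - 6Q + Q^2; min AVC = €15 at Q = 3. Since P = €24 ≥ min AVC, the firm produces.
MC = 24 - 12Q + 3Q^2. Setting P = MC and taking the root on the rising branch gives Q* = 4.
TR = 24·4 = 96. TC = 277 + 64 = 341. Profit = 96 − 341 = -€245.
Shutting down would mean losing the fixed cost of €277, so operating at a loss of €245 is better by €32.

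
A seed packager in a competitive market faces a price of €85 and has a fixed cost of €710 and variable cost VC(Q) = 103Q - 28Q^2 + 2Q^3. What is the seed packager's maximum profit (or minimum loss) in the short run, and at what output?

AVC = 103 - 28Q + 2Q^2 has its minimum €5 at Q = 7; price €85 clears that bar, so the firm operates.
With MC = 103 - 56Q + 6Q^2, P = MC on the upward-sloping part at Q* = 9.
TR = 85·9 = 765. TC = 710 + 117 = 827. Profit = 765 − 827 = -€62.
By producing, the firm covers all variable cost plus €648 of fixed cost; shutting down would lose the full €710.

Profit = -€62 at Q = 9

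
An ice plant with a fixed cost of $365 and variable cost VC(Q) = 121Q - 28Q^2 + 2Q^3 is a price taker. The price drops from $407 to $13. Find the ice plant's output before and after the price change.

Output falls from 13 to 0 (the firm shuts down)

AVC = 121 - 28Q + 2Q^2, minimized at Q = 7 where min AVC = $23. MC = 121 - 56Q + 6Q^2.
At P = $407 ≥ min AVC, set P = MC on the rising branch: Q = 13.
At P = $13 < min AVC = $23, price no longer covers variable cost at any output, so the firm shuts down: Q = 0.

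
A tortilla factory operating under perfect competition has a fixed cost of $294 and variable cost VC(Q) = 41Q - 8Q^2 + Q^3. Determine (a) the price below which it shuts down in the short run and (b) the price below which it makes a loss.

AVC = 41 - 8Q + Q^2; minimized at Q = 4, giving min AVC = $25. That is the shutdown price.
ATC = 294/Q + 41 - 8Q + Q^2. Setting dATC/dQ = −294/Q^2 − 8 + 2Q = 0 gives Q = 7 (since 2·7^3 − 8·7^2 = 294).
min ATC = 294/7 + 41 − 8·7 + 7^2 = $76. That is the break-even price.
For $25 ≤ P < $76 the firm produces at a loss; below $25 it shuts down.

Shutdown price = $25; break-even price = $76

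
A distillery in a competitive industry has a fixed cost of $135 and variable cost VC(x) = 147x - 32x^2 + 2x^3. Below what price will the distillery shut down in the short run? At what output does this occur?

The firm shuts down when price falls below the minimum of average variable cost. AVC = VC/x = 147 - 32x + 2x^2.
dAVC/dx = -32 + 4x = 0 gives x = 8. min AVC = 147 - 32·8 + 2·8^2 = 19.
For P < $19 the firm produces nothing.

$19 per unit, at x = 8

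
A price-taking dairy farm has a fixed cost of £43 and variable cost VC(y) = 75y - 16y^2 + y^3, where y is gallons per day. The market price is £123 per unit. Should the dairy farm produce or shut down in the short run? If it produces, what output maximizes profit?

Produce at y = 12

From TC, MC = TC'(y) = 75 - 32y + 3y^2 and AVC = VC/y = 75 - 16y + y^2.
The AVC parabola has its vertex at y = 16/2 = 8, where AVC = 75 - 16·8 + 8^2 = £11.
Because £123 ≥ £11, revenue can cover variable cost; the firm operates.
P = MC gives -48 - 32y + 3y^2 = 0, with roots -4/3 and 12. Take the larger (rising MC): y* = 12.
Check: AVC at y = 12 is £27 ≤ P, so revenue covers variable cost.
Profit = P·y − TC = 123·12 − 367 = £1109.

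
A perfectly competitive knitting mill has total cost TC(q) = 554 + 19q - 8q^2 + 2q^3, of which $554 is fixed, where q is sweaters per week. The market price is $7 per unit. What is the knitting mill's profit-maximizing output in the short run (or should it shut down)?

Shut down

Strip out fixed cost: VC = 19q - 8q^2 + 2q^3. Then AVC = 19 - 8q + 2q^2 and MC = 19 - 16q + 6q^2.
AVC hits its minimum where MC = AVC, at q = 2, giving min AVC = 19 - 8·2 + 2·2^2 = $11.
P = $7 lies below min AVC = $11; no output level covers variable cost.
Shutting down limits the loss to fixed cost, $554.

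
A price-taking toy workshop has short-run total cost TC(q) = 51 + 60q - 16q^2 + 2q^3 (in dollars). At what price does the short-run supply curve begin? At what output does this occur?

The firm shuts down when price falls below the minimum of average variable cost. AVC = VC/q = 60 - 16q + 2q^2.
At the minimum of AVC, MC = AVC. MC = 60 - 32q + 6q^2; setting MC = AVC gives 4q^2 - 16q = 0, so q = 4. min AVC = 28.
So the shutdown price is $28.

$28 per unit, at q = 4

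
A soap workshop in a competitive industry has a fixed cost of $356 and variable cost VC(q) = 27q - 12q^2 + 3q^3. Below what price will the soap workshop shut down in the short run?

$15 per unit

Short-run supply begins at min AVC. From VC = 27q - 12q^2 + 3q^3, AVC = 27 - 12q + 3q^2.
dAVC/dq = -12 + 6q = 0 gives q = 2. min AVC = 27 - 12·2 + 3·2^2 = 15.
The firm shuts down for any P below $15.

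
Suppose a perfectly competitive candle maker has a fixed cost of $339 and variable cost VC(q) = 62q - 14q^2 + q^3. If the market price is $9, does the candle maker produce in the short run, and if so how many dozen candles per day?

Strip out fixed cost: VC = 62q - 14q^2 + q^3. Then AVC = 62 - 14q + q^2 and MC = 62 - 28q + 3q^2.
The AVC parabola has its vertex at q = 14/2 = 7, where AVC = 62 - 14·7 + 7^2 = $13.
Since P = $9 < min AVC = $13, price fails to cover variable cost at any output.
Shutting down limits the loss to fixed cost, $339.

Shut down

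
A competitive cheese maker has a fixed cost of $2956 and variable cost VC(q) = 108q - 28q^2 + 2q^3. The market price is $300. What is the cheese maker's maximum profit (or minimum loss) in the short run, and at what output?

AVC = 108 - 28q + 2q^2 has its minimum $10 at q = 7; price $300 clears that bar, so the firm operates.
With MC = 108 - 56q + 6q^2, P = MC on the upward-sloping part at q* = 12.
TR = 300·12 = 3600. TC = 2956 + 720 = 3676. Profit = 3600 − 3676 = -$76.
By producing, the firm covers all variable cost plus $2880 of fixed cost; shutting down would lose the full $2956.

Profit = -$76 at q = 12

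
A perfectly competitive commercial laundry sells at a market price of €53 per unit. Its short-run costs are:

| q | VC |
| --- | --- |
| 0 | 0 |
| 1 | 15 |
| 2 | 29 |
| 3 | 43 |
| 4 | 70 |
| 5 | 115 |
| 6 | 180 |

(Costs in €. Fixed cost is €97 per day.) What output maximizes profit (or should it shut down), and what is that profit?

q = 5; profit = €53

Profit at each row (π = 53q − TC): q=0: -97; q=1: -59; q=2: -20; q=3: 19; q=4: 45; q=5: 53; q=6: 41.
Profit is maximized at q = 5. AVC there is 115/5 = €23 ≤ P, so producing beats shutting down (which would give -€97).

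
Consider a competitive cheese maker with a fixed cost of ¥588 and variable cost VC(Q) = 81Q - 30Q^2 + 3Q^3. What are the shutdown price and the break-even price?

Shutdown price = min AVC. AVC = 81 - 30Q + 3Q^2, with vertex at Q = 5 and minimum ¥6.
ATC = 588/Q + 81 - 30Q + 3Q^2. Setting dATC/dQ = −588/Q^2 − 30 + 6Q = 0 gives Q = 7 (since 6·7^3 − 30·7^2 = 588).
min ATC = 588/7 + 81 − 30·7 + 3·7^2 = ¥102. That is the break-even price.
Between these two prices the firm operates at a loss; above ¥102 it earns a profit.

Shutdown price = ¥6; break-even price = ¥102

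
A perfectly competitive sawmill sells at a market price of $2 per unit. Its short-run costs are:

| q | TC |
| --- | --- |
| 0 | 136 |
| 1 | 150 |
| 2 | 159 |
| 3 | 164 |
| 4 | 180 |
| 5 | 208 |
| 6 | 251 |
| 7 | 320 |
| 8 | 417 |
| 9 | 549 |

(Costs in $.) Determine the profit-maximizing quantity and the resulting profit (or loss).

q = 0 (shut down); profit = -$136

Compute π = P·q − TC at each output: q=0: -136; q=1: -148; q=2: -155; q=3: -158; q=4: -172; q=5: -198; q=6: -239; q=7: -306; q=8: -401; q=9: -531.
Profit is highest at q = 0. Equivalently, the lowest AVC in the table is 28/3 ≈ $9.33 at q = 3, and P = $2 falls below it — price never covers variable cost, so the firm shuts down and loses only its fixed cost.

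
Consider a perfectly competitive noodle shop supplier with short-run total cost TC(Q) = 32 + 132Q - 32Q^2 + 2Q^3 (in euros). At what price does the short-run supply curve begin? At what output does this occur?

Short-run supply begins at min AVC. From VC = 132Q - 32Q^2 + 2Q^3, AVC = 132 - 32Q + 2Q^2.
dAVC/dQ = -32 + 4Q = 0 gives Q = 8. min AVC = 132 - 32·8 + 2·8^2 = 4.
So the shutdown price is €4.

€4 per unit, at Q = 8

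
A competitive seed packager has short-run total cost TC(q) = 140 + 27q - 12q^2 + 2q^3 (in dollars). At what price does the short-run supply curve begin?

Short-run supply begins at min AVC. From VC = 27q - 12q^2 + 2q^3, AVC = 27 - 12q + 2q^2.
At the minimum of AVC, MC = AVC. MC = 27 - 24q + 6q^2; setting MC = AVC gives 4q^2 - 12q = 0, so q = 3. min AVC = 9.
So the shutdown price is $9.

$9 per unit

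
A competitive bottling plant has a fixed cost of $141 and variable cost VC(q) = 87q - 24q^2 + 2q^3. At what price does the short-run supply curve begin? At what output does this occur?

$15 per unit, at q = 6

Short-run supply begins at min AVC. From VC = 87q - 24q^2 + 2q^3, AVC = 87 - 24q + 2q^2.
dAVC/dq = -24 + 4q = 0 gives q = 6. min AVC = 87 - 24·6 + 2·6^2 = 15.
For P < $15 the firm produces nothing.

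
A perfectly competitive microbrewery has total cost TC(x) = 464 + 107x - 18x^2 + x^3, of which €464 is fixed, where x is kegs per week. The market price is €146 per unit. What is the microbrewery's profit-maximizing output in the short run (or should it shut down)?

From TC, MC = TC'(x) = 107 - 36x + 3x^2 and AVC = VC/x = 107 - 18x + x^2.
The AVC parabola has its vertex at x = 18/2 = 9, where AVC = 107 - 18·9 + 9^2 = €26.
Since P = €146 ≥ min AVC = €26, price covers variable cost and the firm should produce.
P = MC gives -39 - 36x + 3x^2 = 0, with roots -1 and 13. Take the larger (rising MC): x* = 13.
Check: AVC at x = 13 is €42 ≤ P, so revenue covers variable cost.
Profit = P·x − TC = 146·13 − 1010 = €888.

Produce at x = 13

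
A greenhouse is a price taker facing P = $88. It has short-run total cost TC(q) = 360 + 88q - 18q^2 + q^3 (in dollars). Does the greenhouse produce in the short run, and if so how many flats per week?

From TC, MC = TC'(q) = 88 - 36q + 3q^2 and AVC = VC/q = 88 - 18q + q^2.
AVC hits its minimum where MC = AVC, at q = 9, giving min AVC = 88 - 18·9 + 9^2 = $7.
Since P = $88 ≥ min AVC = $7, price covers variable cost and the firm should produce.
P = MC gives -36q + 3q^2 = 0, with roots 0 and 12. Take the larger (rising MC): q* = 12.
Check: AVC at q = 12 is $16 ≤ P, so revenue covers variable cost.
Profit = P·q − TC = 88·12 − 552 = $504.

Produce at q = 12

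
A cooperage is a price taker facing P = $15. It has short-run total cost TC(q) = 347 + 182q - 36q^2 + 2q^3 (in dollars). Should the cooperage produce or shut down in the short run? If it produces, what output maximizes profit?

Shut down

Strip out fixed cost: VC = 182q - 36q^2 + 2q^3. Then AVC = 182 - 36q + 2q^2 and MC = 182 - 72q + 6q^2.
AVC hits its minimum where MC = AVC, at q = 9, giving min AVC = 182 - 36·9 + 2·9^2 = $20.
P = $15 lies below min AVC = $20; no output level covers variable cost.
Shutting down limits the loss to fixed cost, $347.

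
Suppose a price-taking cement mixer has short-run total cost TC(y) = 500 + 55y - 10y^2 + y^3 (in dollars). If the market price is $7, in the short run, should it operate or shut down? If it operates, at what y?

Shut down

Strip out fixed cost: VC = 55y - 10y^2 + y^3. Then AVC = 55 - 10y + y^2 and MC = 55 - 20y + 3y^2.
AVC hits its minimum where MC = AVC, at y = 5, giving min AVC = 55 - 10·5 + 5^2 = $30.
P = $7 lies below min AVC = $30; no output level covers variable cost.
The firm minimizes its loss by shutting down and losing only its fixed cost of $500.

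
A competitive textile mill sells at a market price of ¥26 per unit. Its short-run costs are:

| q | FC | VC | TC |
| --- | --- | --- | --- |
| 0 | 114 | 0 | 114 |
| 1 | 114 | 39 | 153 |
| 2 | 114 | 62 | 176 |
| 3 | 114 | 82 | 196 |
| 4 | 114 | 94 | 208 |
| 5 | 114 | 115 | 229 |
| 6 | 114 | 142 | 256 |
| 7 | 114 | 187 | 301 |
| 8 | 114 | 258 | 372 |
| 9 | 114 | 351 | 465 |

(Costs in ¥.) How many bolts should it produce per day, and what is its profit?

Tabulate TR − TC: q=0: -114; q=1: -127; q=2: -124; q=3: -118; q=4: -104; q=5: -99; q=6: -100; q=7: -119; q=8: -164; q=9: -231.
Profit is maximized at q = 5. AVC there is 115/5 = ¥23 ≤ P, so producing beats shutting down (which would give -¥114).

q = 5; profit = -¥99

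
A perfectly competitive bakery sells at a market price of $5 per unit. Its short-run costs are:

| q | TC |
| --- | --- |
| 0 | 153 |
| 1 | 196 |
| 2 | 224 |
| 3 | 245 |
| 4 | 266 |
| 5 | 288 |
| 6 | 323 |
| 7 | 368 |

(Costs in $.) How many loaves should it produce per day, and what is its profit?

Tabulate TR − TC: q=0: -153; q=1: -191; q=2: -214; q=3: -230; q=4: -246; q=5: -263; q=6: -293; q=7: -333.
Profit is highest at q = 0. Equivalently, the lowest AVC in the table is 135/5 ≈ $27 at q = 5, and P = $5 falls below it — price never covers variable cost, so the firm shuts down and loses only its fixed cost.

q = 0 (shut down); profit = -$153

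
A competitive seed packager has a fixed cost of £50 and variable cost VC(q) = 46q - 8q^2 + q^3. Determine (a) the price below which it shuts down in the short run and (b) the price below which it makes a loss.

AVC = 46 - 8q + q^2; minimized at q = 4, giving min AVC = £30. That is the shutdown price.
ATC = 50/q + 46 - 8q + q^2. Setting dATC/dq = −50/q^2 − 8 + 2q = 0 gives q = 5 (since 2·5^3 − 8·5^2 = 50).
min ATC = 50/5 + 46 − 8·5 + 5^2 = £41. That is the break-even price.
Between these two prices the firm operates at a loss; above £41 it earns a profit.

Shutdown price = £30; break-even price = £41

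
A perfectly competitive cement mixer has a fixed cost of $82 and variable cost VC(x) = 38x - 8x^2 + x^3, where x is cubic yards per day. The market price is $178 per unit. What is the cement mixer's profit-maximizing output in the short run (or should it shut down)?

From TC, MC = TC'(x) = 38 - 16x + 3x^2 and AVC = VC/x = 38 - 8x + x^2.
AVC is minimized where dAVC/dx = -8 + 2x = 0, at x = 4; min AVC = 38 - 8·4 + 4^2 = $22.
P = $178 exceeds min AVC = $22, so the firm stays open.
Set P = MC: 178 = 38 - 16x + 3x^2 → -140 - 16x + 3x^2 = 0. The roots are x = -14/3 and x = 10; the profit-maximizing output is on the rising part of MC, so x* = 10.
Check: AVC at x = 10 is $58 ≤ P, so revenue covers variable cost.
Profit = P·x − TC = 178·10 − 662 = $1118.

Produce at x = 10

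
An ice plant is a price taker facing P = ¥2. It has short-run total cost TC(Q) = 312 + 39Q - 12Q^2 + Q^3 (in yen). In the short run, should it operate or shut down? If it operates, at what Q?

Shut down

Variable cost is VC = 39Q - 12Q^2 + Q^3, so AVC = VC/Q = 39 - 12Q + Q^2 and MC = dTC/dQ = 39 - 24Q + 3Q^2.
The AVC parabola has its vertex at Q = 12/2 = 6, where AVC = 39 - 12·6 + 6^2 = ¥3.
P = ¥2 lies below min AVC = ¥3; no output level covers variable cost.
Best response: produce nothing and absorb the ¥312 fixed cost.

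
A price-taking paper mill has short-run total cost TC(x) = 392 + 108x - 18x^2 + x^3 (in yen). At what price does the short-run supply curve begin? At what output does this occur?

Short-run supply begins at min AVC. From VC = 108x - 18x^2 + x^3, AVC = 108 - 18x + x^2.
At the minimum of AVC, MC = AVC. MC = 108 - 36x + 3x^2; setting MC = AVC gives 2x^2 - 18x = 0, so x = 9. min AVC = 27.
So the shutdown price is ¥27.

¥27 per unit, at x = 9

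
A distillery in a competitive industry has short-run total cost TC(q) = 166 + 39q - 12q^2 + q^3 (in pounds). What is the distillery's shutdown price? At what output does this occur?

£3 per unit, at q = 6

The firm shuts down when price falls below the minimum of average variable cost. AVC = VC/q = 39 - 12q + q^2.
dAVC/dq = -12 + 2q = 0 gives q = 6. min AVC = 39 - 12·6 + 6^2 = 3.
So the shutdown price is £3.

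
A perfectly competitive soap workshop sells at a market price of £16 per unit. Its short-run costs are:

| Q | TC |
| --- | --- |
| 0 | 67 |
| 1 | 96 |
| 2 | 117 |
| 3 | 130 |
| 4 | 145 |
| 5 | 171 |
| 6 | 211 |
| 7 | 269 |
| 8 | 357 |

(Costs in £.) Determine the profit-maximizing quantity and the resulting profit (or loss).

Q = 0 (shut down); profit = -£67

Compute π = P·Q − TC at each output: Q=0: -67; Q=1: -80; Q=2: -85; Q=3: -82; Q=4: -81; Q=5: -91; Q=6: -115; Q=7: -157; Q=8: -229.
Profit is highest at Q = 0. Equivalently, the lowest AVC in the table is 78/4 ≈ £19.50 at Q = 4, and P = £16 falls below it — price never covers variable cost, so the firm shuts down and loses only its fixed cost.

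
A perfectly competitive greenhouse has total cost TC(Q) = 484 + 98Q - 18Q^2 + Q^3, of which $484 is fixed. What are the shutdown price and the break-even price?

Shutdown price = min AVC. AVC = 98 - 18Q + Q^2, with vertex at Q = 9 and minimum $17.
ATC = 484/Q + 98 - 18Q + Q^2. Setting dATC/dQ = −484/Q^2 − 18 + 2Q = 0 gives Q = 11 (since 2·11^3 − 18·11^2 = 484).
min ATC = 484/11 + 98 − 18·11 + 11^2 = $65. That is the break-even price.
For $17 ≤ P < $65 the firm produces at a loss; below $17 it shuts down.

Shutdown price = $17; break-even price = $65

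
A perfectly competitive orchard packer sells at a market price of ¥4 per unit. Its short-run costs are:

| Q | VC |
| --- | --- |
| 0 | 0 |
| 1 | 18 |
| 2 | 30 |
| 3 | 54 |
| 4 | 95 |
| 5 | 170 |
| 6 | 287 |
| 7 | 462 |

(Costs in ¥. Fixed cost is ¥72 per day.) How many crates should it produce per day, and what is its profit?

Q = 0 (shut down); profit = -¥72

Compute π = P·Q − TC at each output: Q=0: -72; Q=1: -86; Q=2: -94; Q=3: -114; Q=4: -151; Q=5: -222; Q=6: -335; Q=7: -506.
Profit is highest at Q = 0. Equivalently, the lowest AVC in the table is 30/2 ≈ ¥15 at Q = 2, and P = ¥4 falls below it — price never covers variable cost, so the firm shuts down and loses only its fixed cost.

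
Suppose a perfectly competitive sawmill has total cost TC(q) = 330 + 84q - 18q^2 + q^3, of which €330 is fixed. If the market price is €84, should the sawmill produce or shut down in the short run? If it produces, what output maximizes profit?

Strip out fixed cost: VC = 84q - 18q^2 + q^3. Then AVC = 84 - 18q + q^2 and MC = 84 - 36q + 3q^2.
AVC is minimized where dAVC/dq = -18 + 2q = 0, at q = 9; min AVC = 84 - 18·9 + 9^2 = €3.
Since P = €84 ≥ min AVC = €3, price covers variable cost and the firm should produce.
P = MC gives -36q + 3q^2 = 0, with roots 0 and 12. Take the larger (rising MC): q* = 12.
Check: AVC at q = 12 is €12 ≤ P, so revenue covers variable cost.
Profit = P·q − TC = 84·12 − 474 = €534.

Produce at q = 12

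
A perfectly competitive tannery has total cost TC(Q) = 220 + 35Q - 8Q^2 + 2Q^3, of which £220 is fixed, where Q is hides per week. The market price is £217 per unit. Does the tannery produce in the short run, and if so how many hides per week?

From TC, MC = TC'(Q) = 35 - 16Q + 6Q^2 and AVC = VC/Q = 35 - 8Q + 2Q^2.
AVC is minimized where dAVC/dQ = -8 + 4Q = 0, at Q = 2; min AVC = 35 - 8·2 + 2·2^2 = £27.
Because £217 ≥ £27, revenue can cover variable cost; the firm operates.
Solving P = MC: -182 - 16Q + 6Q^2 = 0 ⇒ Q = -13/3 or 7. On the upward-sloping branch, Q* = 7.
Check: AVC at Q = 7 is £77 ≤ P, so revenue covers variable cost.
Profit = P·Q − TC = 217·7 − 759 = £760.

Produce at Q = 7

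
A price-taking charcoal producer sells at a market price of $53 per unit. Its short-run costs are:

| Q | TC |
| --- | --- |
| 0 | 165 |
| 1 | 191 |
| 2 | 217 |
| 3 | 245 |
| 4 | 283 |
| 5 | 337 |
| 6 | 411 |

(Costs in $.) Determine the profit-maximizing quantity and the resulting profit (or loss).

Tabulate TR − TC: Q=0: -165; Q=1: -138; Q=2: -111; Q=3: -86; Q=4: -71; Q=5: -72; Q=6: -93.
Profit is maximized at Q = 4. AVC there is 118/4 = $29.50 ≤ P, so producing beats shutting down (which would give -$165).

Q = 4; profit = -$71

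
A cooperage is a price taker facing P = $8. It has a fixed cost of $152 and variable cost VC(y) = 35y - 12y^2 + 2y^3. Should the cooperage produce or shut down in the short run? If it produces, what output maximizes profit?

Shut down

Variable cost is VC = 35y - 12y^2 + 2y^3, so AVC = VC/y = 35 - 12y + 2y^2 and MC = dTC/dy = 35 - 24y + 6y^2.
AVC hits its minimum where MC = AVC, at y = 3, giving min AVC = 35 - 12·3 + 2·3^2 = $17.
P = $8 lies below min AVC = $17; no output level covers variable cost.
The firm minimizes its loss by shutting down and losing only its fixed cost of $152.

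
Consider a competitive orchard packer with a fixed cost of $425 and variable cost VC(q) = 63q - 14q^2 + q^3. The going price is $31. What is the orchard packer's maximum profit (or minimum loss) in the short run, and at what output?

Profit = -$297 at q = 8

AVC = 63 - 14q + q^2 has its minimum $14 at q = 7; price $31 clears that bar, so the firm operates.
MC = 63 - 28q + 3q^2. Setting P = MC and taking the root on the rising branch gives q* = 8.
TR = 31·8 = 248. TC = 425 + 120 = 545. Profit = 248 − 545 = -$297.
That loss of $297 beats the $425 the firm would lose by shutting down; producing recovers $128 of fixed cost.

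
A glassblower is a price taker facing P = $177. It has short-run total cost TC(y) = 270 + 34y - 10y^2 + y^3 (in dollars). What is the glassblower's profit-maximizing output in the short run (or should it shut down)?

Strip out fixed cost: VC = 34y - 10y^2 + y^3. Then AVC = 34 - 10y + y^2 and MC = 34 - 20y + 3y^2.
AVC hits its minimum where MC = AVC, at y = 5, giving min AVC = 34 - 10·5 + 5^2 = $9.
Since P = $177 ≥ min AVC = $9, price covers variable cost and the firm should produce.
P = MC gives -143 - 20y + 3y^2 = 0, with roots -13/3 and 11. Take the larger (rising MC): y* = 11.
Check: AVC at y = 11 is $45 ≤ P, so revenue covers variable cost.
Profit = P·y − TC = 177·11 − 765 = $1182.

Produce at y = 11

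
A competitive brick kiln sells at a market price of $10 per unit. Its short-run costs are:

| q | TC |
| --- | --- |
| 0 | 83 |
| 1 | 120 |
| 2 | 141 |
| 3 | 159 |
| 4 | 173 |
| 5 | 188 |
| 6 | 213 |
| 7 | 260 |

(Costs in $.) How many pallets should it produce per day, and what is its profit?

Profit at each row (π = 10q − TC): q=0: -83; q=1: -110; q=2: -121; q=3: -129; q=4: -133; q=5: -138; q=6: -153; q=7: -190.
Profit is highest at q = 0. Equivalently, the lowest AVC in the table is 105/5 ≈ $21 at q = 5, and P = $10 falls below it — price never covers variable cost, so the firm shuts down and loses only its fixed cost.

q = 0 (shut down); profit = -$83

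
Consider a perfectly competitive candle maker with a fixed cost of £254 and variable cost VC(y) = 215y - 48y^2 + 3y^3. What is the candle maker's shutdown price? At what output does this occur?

Short-run supply begins at min AVC. From VC = 215y - 48y^2 + 3y^3, AVC = 215 - 48y + 3y^2.
At the minimum of AVC, MC = AVC. MC = 215 - 96y + 9y^2; setting MC = AVC gives 6y^2 - 48y = 0, so y = 8. min AVC = 23.
For P < £23 the firm produces nothing.

£23 per unit, at y = 8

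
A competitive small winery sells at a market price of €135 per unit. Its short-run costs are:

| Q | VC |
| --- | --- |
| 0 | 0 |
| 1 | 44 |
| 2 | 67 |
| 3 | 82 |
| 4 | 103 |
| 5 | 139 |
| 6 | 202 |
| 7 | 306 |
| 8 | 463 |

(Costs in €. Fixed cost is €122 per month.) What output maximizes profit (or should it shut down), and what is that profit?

Compute π = P·Q − TC at each output: Q=0: -122; Q=1: -31; Q=2: 81; Q=3: 201; Q=4: 315; Q=5: 414; Q=6: 486; Q=7: 517; Q=8: 495.
Profit is maximized at Q = 7. AVC there is 306/7 = €43.71 ≤ P, so producing beats shutting down (which would give -€122).

Q = 7; profit = €517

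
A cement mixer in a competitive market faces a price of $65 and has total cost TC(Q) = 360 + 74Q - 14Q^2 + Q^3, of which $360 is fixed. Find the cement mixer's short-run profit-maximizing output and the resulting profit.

AVC = 74 - 14Q + Q^2; min AVC = $25 at Q = 7. Since P = $65 ≥ min AVC, the firm produces.
With MC = 74 - 28Q + 3Q^2, P = MC on the upward-sloping part at Q* = 9.
TR = 65·9 = 585. TC = 360 + 261 = 621. Profit = 585 − 621 = -$36.
By producing, the firm covers all variable cost plus $324 of fixed cost; shutting down would lose the full $360.

Profit = -$36 at Q = 9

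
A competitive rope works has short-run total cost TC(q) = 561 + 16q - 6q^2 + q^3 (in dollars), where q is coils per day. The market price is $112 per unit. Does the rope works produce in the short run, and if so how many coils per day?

Variable cost is VC = 16q - 6q^2 + q^3, so AVC = VC/q = 16 - 6q + q^2 and MC = dTC/dq = 16 - 12q + 3q^2.
AVC hits its minimum where MC = AVC, at q = 3, giving min AVC = 16 - 6·3 + 3^2 = $7.
Since P = $112 ≥ min AVC = $7, price covers variable cost and the firm should produce.
Solving P = MC: -96 - 12q + 3q^2 = 0 ⇒ q = -4 or 8. On the upward-sloping branch, q* = 8.
Check: AVC at q = 8 is $32 ≤ P, so revenue covers variable cost.
Profit = P·q − TC = 112·8 − 817 = $79.

Produce at q = 8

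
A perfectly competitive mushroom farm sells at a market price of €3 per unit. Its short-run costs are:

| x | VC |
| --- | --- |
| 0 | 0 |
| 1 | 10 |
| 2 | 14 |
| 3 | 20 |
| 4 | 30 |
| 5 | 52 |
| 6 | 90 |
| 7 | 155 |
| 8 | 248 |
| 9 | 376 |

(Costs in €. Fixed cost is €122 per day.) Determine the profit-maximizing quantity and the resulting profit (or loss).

x = 0 (shut down); profit = -€122

Compute π = P·x − TC at each output: x=0: -122; x=1: -129; x=2: -130; x=3: -133; x=4: -140; x=5: -159; x=6: -194; x=7: -256; x=8: -346; x=9: -471.
Profit is highest at x = 0. Equivalently, the lowest AVC in the table is 20/3 ≈ €6.67 at x = 3, and P = €3 falls below it — price never covers variable cost, so the firm shuts down and loses only its fixed cost.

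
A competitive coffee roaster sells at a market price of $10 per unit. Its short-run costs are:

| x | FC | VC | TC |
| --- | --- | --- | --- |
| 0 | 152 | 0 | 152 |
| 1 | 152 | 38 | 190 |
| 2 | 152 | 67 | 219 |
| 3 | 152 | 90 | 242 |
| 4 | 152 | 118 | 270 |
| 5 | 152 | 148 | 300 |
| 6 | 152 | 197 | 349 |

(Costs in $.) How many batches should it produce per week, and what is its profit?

x = 0 (shut down); profit = -$152

Profit at each row (π = 10x − TC): x=0: -152; x=1: -180; x=2: -199; x=3: -212; x=4: -230; x=5: -250; x=6: -289.
Profit is highest at x = 0. Equivalently, the lowest AVC in the table is 118/4 ≈ $29.50 at x = 4, and P = $10 falls below it — price never covers variable cost, so the firm shuts down and loses only its fixed cost.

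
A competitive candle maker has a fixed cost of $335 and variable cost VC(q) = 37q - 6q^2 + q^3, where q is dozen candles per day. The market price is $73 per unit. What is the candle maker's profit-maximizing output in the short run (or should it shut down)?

Strip out fixed cost: VC = 37q - 6q^2 + q^3. Then AVC = 37 - 6q + q^2 and MC = 37 - 12q + 3q^2.
The AVC parabola has its vertex at q = 6/2 = 3, where AVC = 37 - 6·3 + 3^2 = $28.
Since P = $73 ≥ min AVC = $28, price covers variable cost and the firm should produce.
Solving P = MC: -36 - 12q + 3q^2 = 0 ⇒ q = -2 or 6. On the upward-sloping branch, q* = 6.
Check: AVC at q = 6 is $37 ≤ P, so revenue covers variable cost.
Profit = P·q − TC = 73·6 − 557 = -$119, a loss, but smaller than the $335 fixed cost the firm would lose by shutting down.

Produce at q = 6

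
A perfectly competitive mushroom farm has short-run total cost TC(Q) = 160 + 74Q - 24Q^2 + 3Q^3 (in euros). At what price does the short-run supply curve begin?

The firm shuts down when price falls below the minimum of average variable cost. AVC = VC/Q = 74 - 24Q + 3Q^2.
dAVC/dQ = -24 + 6Q = 0 gives Q = 4. min AVC = 74 - 24·4 + 3·4^2 = 26.
For P < €26 the firm produces nothing.

€26 per unit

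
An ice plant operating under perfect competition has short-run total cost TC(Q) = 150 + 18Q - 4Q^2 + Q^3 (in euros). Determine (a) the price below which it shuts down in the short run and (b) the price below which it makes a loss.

AVC = 18 - 4Q + Q^2; minimized at Q = 2, giving min AVC = €14. That is the shutdown price.
ATC = 150/Q + 18 - 4Q + Q^2. Setting dATC/dQ = −150/Q^2 − 4 + 2Q = 0 gives Q = 5 (since 2·5^3 − 4·5^2 = 150).
min ATC = 150/5 + 18 − 4·5 + 5^2 = €53. That is the break-even price.
Between these two prices the firm operates at a loss; above €53 it earns a profit.

Shutdown price = €14; break-even price = €53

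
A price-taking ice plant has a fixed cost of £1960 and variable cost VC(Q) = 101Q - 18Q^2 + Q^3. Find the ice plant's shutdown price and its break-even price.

Shutdown price = min AVC. AVC = 101 - 18Q + Q^2, with vertex at Q = 9 and minimum £20.
ATC = 1960/Q + 101 - 18Q + Q^2. Setting dATC/dQ = −1960/Q^2 − 18 + 2Q = 0 gives Q = 14 (since 2·14^3 − 18·14^2 = 1960).
min ATC = 1960/14 + 101 − 18·14 + 14^2 = £185. That is the break-even price.
Between these two prices the firm operates at a loss; above £185 it earns a profit.

Shutdown price = £20; break-even price = £185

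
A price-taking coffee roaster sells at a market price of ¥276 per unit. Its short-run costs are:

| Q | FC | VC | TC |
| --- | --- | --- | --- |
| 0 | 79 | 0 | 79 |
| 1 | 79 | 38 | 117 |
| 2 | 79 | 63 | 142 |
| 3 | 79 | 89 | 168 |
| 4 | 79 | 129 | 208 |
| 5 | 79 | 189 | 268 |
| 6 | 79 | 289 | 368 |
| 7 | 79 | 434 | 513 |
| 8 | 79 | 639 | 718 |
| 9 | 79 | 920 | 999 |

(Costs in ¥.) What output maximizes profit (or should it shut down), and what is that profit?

Tabulate TR − TC: Q=0: -79; Q=1: 159; Q=2: 410; Q=3: 660; Q=4: 896; Q=5: 1112; Q=6: 1288; Q=7: 1419; Q=8: 1490; Q=9: 1485.
Profit is maximized at Q = 8. AVC there is 639/8 = ¥79.88 ≤ P, so producing beats shutting down (which would give -¥79).

Q = 8; profit = ¥1490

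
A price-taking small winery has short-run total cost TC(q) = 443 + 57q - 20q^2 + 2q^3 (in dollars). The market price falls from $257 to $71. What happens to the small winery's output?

Output falls from 10 to 7

AVC = 57 - 20q + 2q^2, minimized at q = 5 where min AVC = $7. MC = 57 - 40q + 6q^2.
At P = $257 ≥ min AVC, set P = MC on the rising branch: q = 10.
At P = $71 ≥ min AVC, set P = MC: q = 7. The firm stays open but cuts output.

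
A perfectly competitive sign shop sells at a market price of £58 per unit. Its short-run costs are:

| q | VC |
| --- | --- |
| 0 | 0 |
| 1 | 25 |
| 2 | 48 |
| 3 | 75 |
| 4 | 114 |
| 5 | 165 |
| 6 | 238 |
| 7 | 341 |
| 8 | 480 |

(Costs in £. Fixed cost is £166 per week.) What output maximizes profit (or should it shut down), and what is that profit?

Compute π = P·q − TC at each output: q=0: -166; q=1: -133; q=2: -98; q=3: -67; q=4: -48; q=5: -41; q=6: -56; q=7: -101; q=8: -182.
Profit is maximized at q = 5. AVC there is 165/5 = £33 ≤ P, so producing beats shutting down (which would give -£166).

q = 5; profit = -£41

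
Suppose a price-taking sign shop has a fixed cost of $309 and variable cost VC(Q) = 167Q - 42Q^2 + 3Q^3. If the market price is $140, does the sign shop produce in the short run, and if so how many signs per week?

From TC, MC = TC'(Q) = 167 - 84Q + 9Q^2 and AVC = VC/Q = 167 - 42Q + 3Q^2.
The AVC parabola has its vertex at Q = 42/6 = 7, where AVC = 167 - 42·7 + 3·7^2 = $20.
Since P = $140 ≥ min AVC = $20, price covers variable cost and the firm should produce.
Set P = MC: 140 = 167 - 84Q + 9Q^2 → 27 - 84Q + 9Q^2 = 0. The roots are Q = 1/3 and Q = 9; the profit-maximizing output is on the rising part of MC, so Q* = 9.
Check: AVC at Q = 9 is $32 ≤ P, so revenue covers variable cost.
Profit = P·Q − TC = 140·9 − 597 = $663.

Produce at Q = 9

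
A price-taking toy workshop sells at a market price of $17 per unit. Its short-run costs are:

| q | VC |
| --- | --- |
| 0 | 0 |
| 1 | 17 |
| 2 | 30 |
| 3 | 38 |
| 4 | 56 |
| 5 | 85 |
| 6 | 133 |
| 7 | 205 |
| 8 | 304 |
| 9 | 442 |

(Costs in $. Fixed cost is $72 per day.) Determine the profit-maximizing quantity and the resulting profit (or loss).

q = 3; profit = -$59

Tabulate TR − TC: q=0: -72; q=1: -72; q=2: -68; q=3: -59; q=4: -60; q=5: -72; q=6: -103; q=7: -158; q=8: -240; q=9: -361.
Profit is maximized at q = 3. AVC there is 38/3 = $12.67 ≤ P, so producing beats shutting down (which would give -$72).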